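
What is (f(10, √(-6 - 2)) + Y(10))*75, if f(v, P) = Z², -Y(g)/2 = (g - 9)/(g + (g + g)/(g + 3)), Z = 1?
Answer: 62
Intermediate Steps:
Y(g) = -2*(-9 + g)/(g + 2*g/(3 + g)) (Y(g) = -2*(g - 9)/(g + (g + g)/(g + 3)) = -2*(-9 + g)/(g + (2*g)/(3 + g)) = -2*(-9 + g)/(g + 2*g/(3 + g)))
f(v, P) = 1 (f(v, P) = 1² = 1)
(f(10, √(-6 - 2)) + Y(10))*75 = (1 + 2*(27 - 1*10² + 6*10)/(10*(5 + 10)))*75 = (1 + 2*(⅒)*(27 - 1*100 + 60)/15)*75 = (1 + 2*(⅒)*(1/15)*(27 - 100 + 60))*75 = (1 + 2*(⅒)*(1/15)*(-13))*75 = (1 - 13/75)*75 = (62/75)*75 = 62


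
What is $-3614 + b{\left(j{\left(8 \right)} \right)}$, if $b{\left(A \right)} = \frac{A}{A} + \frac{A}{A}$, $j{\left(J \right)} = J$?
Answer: $-3612$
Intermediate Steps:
$b{\left(A \right)} = 2$ ($b{\left(A \right)} = 1 + 1 = 2$)
$-3614 + b{\left(j{\left(8 \right)} \right)} = -3614 + 2 = -3612$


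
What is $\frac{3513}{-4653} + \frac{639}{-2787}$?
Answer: $- \frac{1418222}{1440879} \approx -0.98428$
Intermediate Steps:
$\frac{3513}{-4653} + \frac{639}{-2787} = 3513 \left(- \frac{1}{4653}\right) + 639 \left(- \frac{1}{2787}\right) = - \frac{1171}{1551} - \frac{213}{929} = - \frac{1418222}{1440879}$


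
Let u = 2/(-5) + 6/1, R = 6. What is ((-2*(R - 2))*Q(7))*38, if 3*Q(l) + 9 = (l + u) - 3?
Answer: -304/5 ≈ -60.800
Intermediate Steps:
u = 28/5 (u = 2*(-⅕) + 6*1 = -⅖ + 6 = 28/5 ≈ 5.6000)
Q(l) = -32/15 + l/3 (Q(l) = -3 + ((l + 28/5) - 3)/3 = -3 + ((28/5 + l) - 3)/3 = -3 + (13/5 + l)/3 = -3 + (13/15 + l/3) = -32/15 + l/3)
((-2*(R - 2))*Q(7))*38 = ((-2*(6 - 2))*(-32/15 + (⅓)*7))*38 = ((-2*4)*(-32/15 + 7/3))*38 = -8*⅕*38 = -8/5*38 = -304/5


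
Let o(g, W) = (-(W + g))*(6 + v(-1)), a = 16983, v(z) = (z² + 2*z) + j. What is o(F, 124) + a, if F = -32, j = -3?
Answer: 16799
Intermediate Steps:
v(z) = -3 + z² + 2*z (v(z) = (z² + 2*z) - 3 = -3 + z² + 2*z)
o(g, W) = -2*W - 2*g (o(g, W) = (-(W + g))*(6 + (-3 + (-1)² + 2*(-1))) = (-W - g)*(6 + (-3 + 1 - 2)) = (-W - g)*(6 - 4) = (-W - g)*2 = -2*W - 2*g)
o(F, 124) + a = (-2*124 - 2*(-32)) + 16983 = (-248 + 64) + 16983 = -184 + 16983 = 16799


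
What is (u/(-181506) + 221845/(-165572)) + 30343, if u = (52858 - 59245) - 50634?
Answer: 151974410110603/5008718572 ≈ 30342.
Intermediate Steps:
u = -57021 (u = -6387 - 50634 = -57021)
(u/(-181506) + 221845/(-165572)) + 30343 = (-57021/(-181506) + 221845/(-165572)) + 30343 = (-57021*(-1/181506) + 221845*(-1/165572)) + 30343 = (19007/60502 - 221845/165572) + 30343 = -5137519593/5008718572 + 30343 = 151974410110603/5008718572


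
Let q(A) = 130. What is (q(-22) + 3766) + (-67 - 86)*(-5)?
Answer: 4661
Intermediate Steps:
(q(-22) + 3766) + (-67 - 86)*(-5) = (130 + 3766) + (-67 - 86)*(-5) = 3896 - 153*(-5) = 3896 + 765 = 4661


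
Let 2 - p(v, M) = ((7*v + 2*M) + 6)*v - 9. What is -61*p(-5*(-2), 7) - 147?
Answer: 54082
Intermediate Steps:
p(v, M) = 11 - v*(6 + 2*M + 7*v) (p(v, M) = 2 - (((7*v + 2*M) + 6)*v - 9) = 2 - (((2*M + 7*v) + 6)*v - 9) = 2 - ((6 + 2*M + 7*v)*v - 9) = 2 - (v*(6 + 2*M + 7*v) - 9) = 2 - (-9 + v*(6 + 2*M + 7*v)) = 2 + (9 - v*(6 + 2*M + 7*v)) = 11 - v*(6 + 2*M + 7*v))
-61*p(-5*(-2), 7) - 147 = -61*(11 - 7*(-5*(-2))² - (-30)*(-2) - 2*7*(-5*(-2))) - 147 = -61*(11 - 7*10² - 6*10 - 2*7*10) - 147 = -61*(11 - 7*100 - 60 - 140) - 147 = -61*(11 - 700 - 60 - 140) - 147 = -61*(-889) - 147 = 54229 - 147 = 54082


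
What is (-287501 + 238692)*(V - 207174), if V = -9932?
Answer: 10596726754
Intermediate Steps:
(-287501 + 238692)*(V - 207174) = (-287501 + 238692)*(-9932 - 207174) = -48809*(-217106) = 10596726754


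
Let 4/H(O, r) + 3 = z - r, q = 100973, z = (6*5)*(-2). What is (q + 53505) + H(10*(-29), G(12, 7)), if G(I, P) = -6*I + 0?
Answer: 1390306/9 ≈ 1.5448e+5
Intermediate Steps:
z = -60 (z = 30*(-2) = -60)
G(I, P) = -6*I
H(O, r) = 4/(-63 - r) (H(O, r) = 4/(-3 + (-60 - r)) = 4/(-63 - r))
(q + 53505) + H(10*(-29), G(12, 7)) = (100973 + 53505) - 4/(63 - 6*12) = 154478 - 4/(63 - 72) = 154478 - 4/(-9) = 154478 - 4*(-⅑) = 154478 + 4/9 = 1390306/9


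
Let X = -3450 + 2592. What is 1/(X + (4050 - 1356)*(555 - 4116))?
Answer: -1/9594192 ≈ -1.0423e-7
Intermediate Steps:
X = -858
1/(X + (4050 - 1356)*(555 - 4116)) = 1/(-858 + (4050 - 1356)*(555 - 4116)) = 1/(-858 + 2694*(-3561)) = 1/(-858 - 9593334) = 1/(-9594192) = -1/9594192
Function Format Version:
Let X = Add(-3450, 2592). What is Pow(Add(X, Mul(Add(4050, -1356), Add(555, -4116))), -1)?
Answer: Rational(-1, 9594192) ≈ -1.0423e-7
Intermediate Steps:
X = -858
Pow(Add(X, Mul(Add(4050, -1356), Add(555, -4116))), -1) = Pow(Add(-858, Mul(Add(4050, -1356), Add(555, -4116))), -1) = Pow(Add(-858, Mul(2694, -3561)), -1) = Pow(Add(-858, -9593334), -1) = Pow(-9594192, -1) = Rational(-1, 9594192)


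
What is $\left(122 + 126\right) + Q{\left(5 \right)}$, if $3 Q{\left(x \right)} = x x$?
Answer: $\frac{769}{3} \approx 256.33$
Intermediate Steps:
$Q{\left(x \right)} = \frac{x^{2}}{3}$ ($Q{\left(x \right)} = \frac{x x}{3} = \frac{x^{2}}{3}$)
$\left(122 + 126\right) + Q{\left(5 \right)} = \left(122 + 126\right) + \frac{5^{2}}{3} = 248 + \frac{1}{3} \cdot 25 = 248 + \frac{25}{3} = \frac{769}{3}$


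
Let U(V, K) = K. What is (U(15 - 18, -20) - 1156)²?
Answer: 1382976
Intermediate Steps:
(U(15 - 18, -20) - 1156)² = (-20 - 1156)² = (-1176)² = 1382976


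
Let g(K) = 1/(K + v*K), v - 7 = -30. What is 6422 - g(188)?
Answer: 26561393/4136 ≈ 6422.0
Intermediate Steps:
v = -23 (v = 7 - 30 = -23)
g(K) = -1/(22*K) (g(K) = 1/(K - 23*K) = 1/(-22*K) = -1/(22*K))
6422 - g(188) = 6422 - (-1)/(22*188) = 6422 - 1*(-1/4136) = 6422 + 1/4136 = 26561393/4136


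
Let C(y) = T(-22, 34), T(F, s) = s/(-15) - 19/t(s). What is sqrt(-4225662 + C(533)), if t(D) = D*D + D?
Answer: I*sqrt(53855668715730)/3570 ≈ 2055.6*I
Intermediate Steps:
t(D) = D + D**2 (t(D) = D**2 + D = D + D**2)
T(F, s) = -s/15 - 19/(s*(1 + s)) (T(F, s) = s/(-15) - 19*1/(s*(1 + s)) = s*(-1/15) - 19/(s*(1 + s)) = -s/15 - 19/(s*(1 + s)))
C(y) = -8149/3570 (C(y) = (1/15)*(-285 + 34**2*(-1 - 1*34))/(34*(1 + 34)) = (1/15)*(1/34)*(-285 + 1156*(-1 - 34))/35 = (1/15)*(1/34)*(1/35)*(-285 + 1156*(-35)) = (1/15)*(1/34)*(1/35)*(-285 - 40460) = (1/15)*(1/34)*(1/35)*(-40745) = -8149/3570)
sqrt(-4225662 + C(533)) = sqrt(-4225662 - 8149/3570) = sqrt(-15085621489/3570) = I*sqrt(53855668715730)/3570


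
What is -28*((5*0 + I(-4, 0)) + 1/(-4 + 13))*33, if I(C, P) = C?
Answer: 10780/3 ≈ 3593.3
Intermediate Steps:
-28*((5*0 + I(-4, 0)) + 1/(-4 + 13))*33 = -28*((5*0 - 4) + 1/(-4 + 13))*33 = -28*((0 - 4) + 1/9)*33 = -28*(-4 + ⅑)*33 = -28*(-35/9)*33 = (980/9)*33 = 10780/3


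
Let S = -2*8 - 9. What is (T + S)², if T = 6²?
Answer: 121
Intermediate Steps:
T = 36
S = -25 (S = -16 - 9 = -25)
(T + S)² = (36 - 25)² = 11² = 121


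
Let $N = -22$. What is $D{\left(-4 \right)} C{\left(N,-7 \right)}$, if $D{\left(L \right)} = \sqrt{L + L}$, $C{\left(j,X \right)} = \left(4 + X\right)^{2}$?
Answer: $18 i \sqrt{2} \approx 25.456 i$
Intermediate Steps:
$D{\left(L \right)} = \sqrt{2} \sqrt{L}$ ($D{\left(L \right)} = \sqrt{2 L} = \sqrt{2} \sqrt{L}$)
$D{\left(-4 \right)} C{\left(N,-7 \right)} = \sqrt{2} \sqrt{-4} \left(4 - 7\right)^{2} = \sqrt{2} \cdot 2 i \left(-3\right)^{2} = 2 i \sqrt{2} \cdot 9 = 18 i \sqrt{2}$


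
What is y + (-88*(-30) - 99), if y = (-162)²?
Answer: 28785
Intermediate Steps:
y = 26244
y + (-88*(-30) - 99) = 26244 + (-88*(-30) - 99) = 26244 + (2640 - 99) = 26244 + 2541 = 28785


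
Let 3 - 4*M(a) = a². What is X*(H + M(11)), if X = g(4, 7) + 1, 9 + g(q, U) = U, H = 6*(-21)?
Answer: 311/2 ≈ 155.50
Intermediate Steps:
H = -126
g(q, U) = -9 + U
M(a) = ¾ - a²/4
X = -1 (X = (-9 + 7) + 1 = -2 + 1 = -1)
X*(H + M(11)) = -(-126 + (¾ - ¼*11²)) = -(-126 + (¾ - ¼*121)) = -(-126 + (¾ - 121/4)) = -(-126 - 59/2) = -1*(-311/2) = 311/2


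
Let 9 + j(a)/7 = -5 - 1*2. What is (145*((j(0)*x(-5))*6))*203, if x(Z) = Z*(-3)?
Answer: -296704800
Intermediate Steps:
x(Z) = -3*Z
j(a) = -112 (j(a) = -63 + 7*(-5 - 1*2) = -63 + 7*(-5 - 2) = -63 + 7*(-7) = -63 - 49 = -112)
(145*((j(0)*x(-5))*6))*203 = (145*(-(-336)*(-5)*6))*203 = (145*(-112*15*6))*203 = (145*(-1680*6))*203 = (145*(-10080))*203 = -1461600*203 = -296704800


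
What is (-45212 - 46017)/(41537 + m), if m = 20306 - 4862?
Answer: -91229/56981 ≈ -1.6010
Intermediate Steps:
m = 15444
(-45212 - 46017)/(41537 + m) = (-45212 - 46017)/(41537 + 15444) = -91229/56981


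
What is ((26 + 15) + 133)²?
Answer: 30276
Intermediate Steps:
((26 + 15) + 133)² = (41 + 133)² = 174² = 30276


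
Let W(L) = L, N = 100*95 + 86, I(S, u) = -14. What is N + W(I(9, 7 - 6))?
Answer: 9572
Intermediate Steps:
N = 9586 (N = 9500 + 86 = 9586)
N + W(I(9, 7 - 6)) = 9586 - 14 = 9572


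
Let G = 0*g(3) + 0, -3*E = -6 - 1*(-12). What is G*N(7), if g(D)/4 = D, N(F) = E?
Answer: 0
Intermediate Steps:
E = -2 (E = -(-6 - 1*(-12))/3 = -(-6 + 12)/3 = -⅓*6 = -2)
N(F) = -2
g(D) = 4*D
G = 0 (G = 0*(4*3) + 0 = 0*12 + 0 = 0 + 0 = 0)
G*N(7) = 0*(-2) = 0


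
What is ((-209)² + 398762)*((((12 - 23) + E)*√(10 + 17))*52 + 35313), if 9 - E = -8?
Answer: 15623989659 + 414126648*√3 ≈ 1.6341e+10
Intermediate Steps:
E = 17 (E = 9 - 1*(-8) = 9 + 8 = 17)
((-209)² + 398762)*((((12 - 23) + E)*√(10 + 17))*52 + 35313) = ((-209)² + 398762)*((((12 - 23) + 17)*√(10 + 17))*52 + 35313) = (43681 + 398762)*(((-11 + 17)*√27)*52 + 35313) = 442443*((6*(3*√3))*52 + 35313) = 442443*((18*√3)*52 + 35313) = 442443*(936*√3 + 35313) = 442443*(35313 + 936*√3) = 15623989659 + 414126648*√3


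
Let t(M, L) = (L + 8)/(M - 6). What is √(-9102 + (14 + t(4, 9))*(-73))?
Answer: I*√38014/2 ≈ 97.486*I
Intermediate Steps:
t(M, L) = (8 + L)/(-6 + M)
√(-9102 + (14 + t(4, 9))*(-73)) = √(-9102 + (14 + (8 + 9)/(-6 + 4))*(-73)) = √(-9102 + (14 + 17/(-2))*(-73)) = √(-9102 + (14 - ½*17)*(-73)) = √(-9102 + (14 - 17/2)*(-73)) = √(-9102 + (11/2)*(-73)) = √(-9102 - 803/2) = √(-19007/2) = I*√38014/2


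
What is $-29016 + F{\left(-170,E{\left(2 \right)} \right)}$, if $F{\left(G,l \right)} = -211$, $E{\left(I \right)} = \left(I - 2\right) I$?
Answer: $-29227$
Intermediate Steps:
$E{\left(I \right)} = I \left(-2 + I\right)$ ($E{\left(I \right)} = \left(I - 2\right) I = \left(-2 + I\right) I = I \left(-2 + I\right)$)
$-29016 + F{\left(-170,E{\left(2 \right)} \right)} = -29016 - 211 = -29227$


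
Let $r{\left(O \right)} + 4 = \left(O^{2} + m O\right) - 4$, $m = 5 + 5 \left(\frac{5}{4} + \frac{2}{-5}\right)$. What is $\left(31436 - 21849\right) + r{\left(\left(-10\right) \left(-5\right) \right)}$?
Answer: $\frac{25083}{2} \approx 12542.0$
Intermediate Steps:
$m = \frac{37}{4}$ ($m = 5 + 5 \left(5 \cdot \frac{1}{4} + 2 \left(- \frac{1}{5}\right)\right) = 5 + 5 \left(\frac{5}{4} - \frac{2}{5}\right) = 5 + 5 \cdot \frac{17}{20} = 5 + \frac{17}{4} = \frac{37}{4} \approx 9.25$)
$r{\left(O \right)} = -8 + O^{2} + \frac{37 O}{4}$ ($r{\left(O \right)} = -4 - \left(4 - O^{2} - \frac{37 O}{4}\right) = -4 + \left(-4 + O^{2} + \frac{37 O}{4}\right) = -8 + O^{2} + \frac{37 O}{4}$)
$\left(31436 - 21849\right) + r{\left(\left(-10\right) \left(-5\right) \right)} = \left(31436 - 21849\right) + \left(-8 + \left(\left(-10\right) \left(-5\right)\right)^{2} + \frac{37 \left(\left(-10\right) \left(-5\right)\right)}{4}\right) = 9587 + \left(-8 + 50^{2} + \frac{37}{4} \cdot 50\right) = 9587 + \left(-8 + 2500 + \frac{925}{2}\right) = 9587 + \frac{5909}{2} = \frac{25083}{2}$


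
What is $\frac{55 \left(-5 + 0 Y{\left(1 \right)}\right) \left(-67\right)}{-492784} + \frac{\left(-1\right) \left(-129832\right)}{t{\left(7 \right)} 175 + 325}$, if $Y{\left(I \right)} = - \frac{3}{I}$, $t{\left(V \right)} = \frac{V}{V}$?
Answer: $\frac{15992479947}{61598000} \approx 259.63$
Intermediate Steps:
$t{\left(V \right)} = 1$
$\frac{55 \left(-5 + 0 Y{\left(1 \right)}\right) \left(-67\right)}{-492784} + \frac{\left(-1\right) \left(-129832\right)}{t{\left(7 \right)} 175 + 325} = \frac{55 \left(-5 + 0 \left(- \frac{3}{1}\right)\right) \left(-67\right)}{-492784} + \frac{\left(-1\right) \left(-129832\right)}{1 \cdot 175 + 325} = 55 \left(-5 + 0 \left(\left(-3\right) 1\right)\right) \left(-67\right) \left(- \frac{1}{492784}\right) + \frac{129832}{175 + 325} = 55 \left(-5 + 0 \left(-3\right)\right) \left(-67\right) \left(- \frac{1}{492784}\right) + \frac{129832}{500} = 55 \left(-5 + 0\right) \left(-67\right) \left(- \frac{1}{492784}\right) + 129832 \cdot \frac{1}{500} = 55 \left(-5\right) \left(-67\right) \left(- \frac{1}{492784}\right) + \frac{32458}{125} = \left(-275\right) \left(-67\right) \left(- \frac{1}{492784}\right) + \frac{32458}{125} = 18425 \left(- \frac{1}{492784}\right) + \frac{32458}{125} = - \frac{18425}{492784} + \frac{32458}{125} = \frac{15992479947}{61598000}$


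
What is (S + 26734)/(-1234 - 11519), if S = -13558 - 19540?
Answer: 6364/12753 ≈ 0.49902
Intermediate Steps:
S = -33098
(S + 26734)/(-1234 - 11519) = (-33098 + 26734)/(-1234 - 11519) = -6364/(-12753) = -6364*(-1/12753) = 6364/12753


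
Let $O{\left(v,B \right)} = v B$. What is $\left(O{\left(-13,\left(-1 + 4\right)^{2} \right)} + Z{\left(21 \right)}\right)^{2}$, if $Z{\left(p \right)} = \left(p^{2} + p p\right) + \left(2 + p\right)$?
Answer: $620944$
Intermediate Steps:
$Z{\left(p \right)} = 2 + p + 2 p^{2}$ ($Z{\left(p \right)} = \left(p^{2} + p^{2}\right) + \left(2 + p\right) = 2 p^{2} + \left(2 + p\right) = 2 + p + 2 p^{2}$)
$O{\left(v,B \right)} = B v$
$\left(O{\left(-13,\left(-1 + 4\right)^{2} \right)} + Z{\left(21 \right)}\right)^{2} = \left(\left(-1 + 4\right)^{2} \left(-13\right) + \left(2 + 21 + 2 \cdot 21^{2}\right)\right)^{2} = \left(3^{2} \left(-13\right) + \left(2 + 21 + 2 \cdot 441\right)\right)^{2} = \left(9 \left(-13\right) + \left(2 + 21 + 882\right)\right)^{2} = \left(-117 + 905\right)^{2} = 788^{2} = 620944$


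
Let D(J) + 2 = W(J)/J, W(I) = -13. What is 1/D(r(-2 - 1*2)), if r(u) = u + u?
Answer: -8/3 ≈ -2.6667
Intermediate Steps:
r(u) = 2*u
D(J) = -2 - 13/J
1/D(r(-2 - 1*2)) = 1/(-2 - 13*1/(2*(-2 - 1*2))) = 1/(-2 - 13*1/(2*(-2 - 2))) = 1/(-2 - 13/(2*(-4))) = 1/(-2 - 13/(-8)) = 1/(-2 - 13*(-⅛)) = 1/(-2 + 13/8) = 1/(-3/8) = -8/3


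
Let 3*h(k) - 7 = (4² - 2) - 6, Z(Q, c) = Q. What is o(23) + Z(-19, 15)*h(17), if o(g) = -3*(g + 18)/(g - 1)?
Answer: -2213/22 ≈ -100.59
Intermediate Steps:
h(k) = 5 (h(k) = 7/3 + ((4² - 2) - 6)/3 = 7/3 + ((16 - 2) - 6)/3 = 7/3 + (14 - 6)/3 = 7/3 + (⅓)*8 = 7/3 + 8/3 = 5)
o(g) = -3*(18 + g)/(-1 + g)
o(23) + Z(-19, 15)*h(17) = 3*(-18 - 1*23)/(-1 + 23) - 19*5 = 3*(-18 - 23)/22 - 95 = 3*(1/22)*(-41) - 95 = -123/22 - 95 = -2213/22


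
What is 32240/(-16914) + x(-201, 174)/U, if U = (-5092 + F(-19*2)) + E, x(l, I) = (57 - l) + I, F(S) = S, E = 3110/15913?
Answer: -343505471428/172587453765 ≈ -1.9903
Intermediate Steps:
E = 3110/15913 (E = 3110*(1/15913) = 3110/15913 ≈ 0.19544)
x(l, I) = 57 + I - l
U = -81630580/15913 (U = (-5092 - 19*2) + 3110/15913 = (-5092 - 38) + 3110/15913 = -5130 + 3110/15913 = -81630580/15913 ≈ -5129.8)
32240/(-16914) + x(-201, 174)/U = 32240/(-16914) + (57 + 174 - 1*(-201))/(-81630580/15913) = 32240*(-1/16914) + (57 + 174 + 201)*(-15913/81630580) = -16120/8457 + 432*(-15913/81630580) = -16120/8457 - 1718604/20407645 = -343505471428/172587453765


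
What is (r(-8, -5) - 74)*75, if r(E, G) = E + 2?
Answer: -6000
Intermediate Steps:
r(E, G) = 2 + E
(r(-8, -5) - 74)*75 = ((2 - 8) - 74)*75 = (-6 - 74)*75 = -80*75 = -6000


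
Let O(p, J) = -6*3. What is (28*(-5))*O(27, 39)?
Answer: 2520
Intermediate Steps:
O(p, J) = -18 (O(p, J) = -1*18 = -18)
(28*(-5))*O(27, 39) = (28*(-5))*(-18) = -140*(-18) = 2520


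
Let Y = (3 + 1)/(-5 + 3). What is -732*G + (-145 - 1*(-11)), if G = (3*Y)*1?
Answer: 4258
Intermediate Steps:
Y = -2 (Y = 4/(-2) = 4*(-1/2) = -2)
G = -6 (G = (3*(-2))*1 = -6*1 = -6)
-732*G + (-145 - 1*(-11)) = -732*(-6) + (-145 - 1*(-11)) = -183*(-24) + (-145 + 11) = 4392 - 134 = 4258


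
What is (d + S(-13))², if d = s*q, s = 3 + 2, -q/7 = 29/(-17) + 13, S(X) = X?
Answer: 48177481/289 ≈ 1.6670e+5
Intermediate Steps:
q = -1344/17 (q = -7*(29/(-17) + 13) = -7*(29*(-1/17) + 13) = -7*(-29/17 + 13) = -7*192/17 = -1344/17 ≈ -79.059)
s = 5
d = -6720/17 (d = 5*(-1344/17) = -6720/17 ≈ -395.29)
(d + S(-13))² = (-6720/17 - 13)² = (-6941/17)² = 48177481/289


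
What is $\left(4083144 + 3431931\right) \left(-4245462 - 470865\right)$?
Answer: $-35443551129525$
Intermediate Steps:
$\left(4083144 + 3431931\right) \left(-4245462 - 470865\right) = 7515075 \left(-4716327\right) = -35443551129525$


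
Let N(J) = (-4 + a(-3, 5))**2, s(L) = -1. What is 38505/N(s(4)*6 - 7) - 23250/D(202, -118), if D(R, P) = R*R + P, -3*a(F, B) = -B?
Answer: 2349731770/332269 ≈ 7071.8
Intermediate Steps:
a(F, B) = B/3 (a(F, B) = -(-1)*B/3 = B/3)
D(R, P) = P + R**2 (D(R, P) = R**2 + P = P + R**2)
N(J) = 49/9 (N(J) = (-4 + (1/3)*5)**2 = (-4 + 5/3)**2 = (-7/3)**2 = 49/9)
38505/N(s(4)*6 - 7) - 23250/D(202, -118) = 38505/(49/9) - 23250/(-118 + 202**2) = 38505*(9/49) - 23250/(-118 + 40804) = 346545/49 - 23250/40686 = 346545/49 - 23250*1/40686 = 346545/49 - 3875/6781 = 2349731770/332269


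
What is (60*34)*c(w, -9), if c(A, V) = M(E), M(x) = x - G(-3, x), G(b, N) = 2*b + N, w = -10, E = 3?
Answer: 12240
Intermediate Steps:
G(b, N) = N + 2*b
M(x) = 6 (M(x) = x - (x + 2*(-3)) = x - (x - 6) = x - (-6 + x) = x + (6 - x) = 6)
c(A, V) = 6
(60*34)*c(w, -9) = (60*34)*6 = 2040*6 = 12240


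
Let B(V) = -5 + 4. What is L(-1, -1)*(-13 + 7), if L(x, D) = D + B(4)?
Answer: 12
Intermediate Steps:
B(V) = -1
L(x, D) = -1 + D (L(x, D) = D - 1 = -1 + D)
L(-1, -1)*(-13 + 7) = (-1 - 1)*(-13 + 7) = -2*(-6) = 12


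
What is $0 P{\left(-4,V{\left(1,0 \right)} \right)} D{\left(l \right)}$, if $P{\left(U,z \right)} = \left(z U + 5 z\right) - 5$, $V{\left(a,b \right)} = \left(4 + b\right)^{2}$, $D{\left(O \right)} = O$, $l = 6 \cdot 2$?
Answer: $0$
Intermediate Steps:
$l = 12$
$P{\left(U,z \right)} = -5 + 5 z + U z$ ($P{\left(U,z \right)} = \left(U z + 5 z\right) - 5 = \left(5 z + U z\right) - 5 = -5 + 5 z + U z$)
$0 P{\left(-4,V{\left(1,0 \right)} \right)} D{\left(l \right)} = 0 \left(-5 + 5 \left(4 + 0\right)^{2} - 4 \left(4 + 0\right)^{2}\right) 12 = 0 \left(-5 + 5 \cdot 4^{2} - 4 \cdot 4^{2}\right) 12 = 0 \left(-5 + 5 \cdot 16 - 64\right) 12 = 0 \left(-5 + 80 - 64\right) 12 = 0 \cdot 11 \cdot 12 = 0 \cdot 12 = 0$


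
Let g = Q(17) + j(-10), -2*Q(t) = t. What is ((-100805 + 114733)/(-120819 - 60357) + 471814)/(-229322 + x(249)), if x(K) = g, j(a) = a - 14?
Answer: -21370339834/10388382723 ≈ -2.0571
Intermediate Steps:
j(a) = -14 + a
Q(t) = -t/2
g = -65/2 (g = -1/2*17 + (-14 - 10) = -17/2 - 24 = -65/2 ≈ -32.500)
x(K) = -65/2
((-100805 + 114733)/(-120819 - 60357) + 471814)/(-229322 + x(249)) = ((-100805 + 114733)/(-120819 - 60357) + 471814)/(-229322 - 65/2) = (13928/(-181176) + 471814)/(-458709/2) = (13928*(-1/181176) + 471814)*(-2/458709) = (-1741/22647 + 471814)*(-2/458709) = (10685169917/22647)*(-2/458709) = -21370339834/10388382723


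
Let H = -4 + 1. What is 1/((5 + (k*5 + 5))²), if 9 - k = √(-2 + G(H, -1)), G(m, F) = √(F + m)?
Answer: 1/(25*(11 - √2*√(-1 + I))²) ≈ 0.00034867 + 0.00010703*I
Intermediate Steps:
H = -3
k = 9 - √(-2 + 2*I) (k = 9 - √(-2 + √(-1 - 3)) = 9 - √(-2 + √(-4)) = 9 - √(-2 + 2*I) ≈ 8.3564 - 1.5538*I)
1/((5 + (k*5 + 5))²) = 1/((5 + ((9 - √(-2 + 2*I))*5 + 5))²) = 1/((5 + ((45 - 5*√(-2 + 2*I)) + 5))²) = 1/((5 + (50 - 5*√(-2 + 2*I)))²) = 1/((55 - 5*√(-2 + 2*I))²) = (55 - 5*√(-2 + 2*I))⁻²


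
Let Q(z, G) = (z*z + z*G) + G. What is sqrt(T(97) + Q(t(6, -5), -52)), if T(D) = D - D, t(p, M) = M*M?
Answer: I*sqrt(727) ≈ 26.963*I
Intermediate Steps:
t(p, M) = M**2
Q(z, G) = G + z**2 + G*z (Q(z, G) = (z**2 + G*z) + G = G + z**2 + G*z)
T(D) = 0
sqrt(T(97) + Q(t(6, -5), -52)) = sqrt(0 + (-52 + ((-5)**2)**2 - 52*(-5)**2)) = sqrt(0 + (-52 + 25**2 - 52*25)) = sqrt(0 + (-52 + 625 - 1300)) = sqrt(0 - 727) = sqrt(-727) = I*sqrt(727)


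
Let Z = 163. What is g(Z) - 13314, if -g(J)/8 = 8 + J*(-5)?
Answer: -6858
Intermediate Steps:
g(J) = -64 + 40*J (g(J) = -8*(8 + J*(-5)) = -8*(8 - 5*J) = -64 + 40*J)
g(Z) - 13314 = (-64 + 40*163) - 13314 = (-64 + 6520) - 13314 = 6456 - 13314 = -6858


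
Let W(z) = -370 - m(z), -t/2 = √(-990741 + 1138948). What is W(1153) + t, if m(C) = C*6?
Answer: -7288 - 2*√148207 ≈ -8058.0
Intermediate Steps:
m(C) = 6*C
t = -2*√148207 (t = -2*√(-990741 + 1138948) = -2*√148207 ≈ -769.95)
W(z) = -370 - 6*z
W(1153) + t = (-370 - 6*1153) - 2*√148207 = (-370 - 6918) - 2*√148207 = -7288 - 2*√148207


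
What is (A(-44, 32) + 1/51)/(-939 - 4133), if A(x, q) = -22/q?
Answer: 545/4138752 ≈ 0.00013168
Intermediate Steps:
(A(-44, 32) + 1/51)/(-939 - 4133) = (-22/32 + 1/51)/(-939 - 4133) = (-22*1/32 + 1/51)/(-5072) = (-11/16 + 1/51)*(-1/5072) = -545/816*(-1/5072) = 545/4138752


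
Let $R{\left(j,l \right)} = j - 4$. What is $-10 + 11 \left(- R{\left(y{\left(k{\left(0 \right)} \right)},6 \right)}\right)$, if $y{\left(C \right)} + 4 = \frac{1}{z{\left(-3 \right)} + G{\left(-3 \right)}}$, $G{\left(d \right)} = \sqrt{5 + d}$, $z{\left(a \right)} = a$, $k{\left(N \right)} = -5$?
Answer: $\frac{579}{7} + \frac{11 \sqrt{2}}{7} \approx 84.937$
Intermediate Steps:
$y{\left(C \right)} = -4 + \frac{1}{-3 + \sqrt{2}}$ ($y{\left(C \right)} = -4 + \frac{1}{-3 + \sqrt{5 - 3}} = -4 + \frac{1}{-3 + \sqrt{2}}$)
$R{\left(j,l \right)} = -4 + j$
$-10 + 11 \left(- R{\left(y{\left(k{\left(0 \right)} \right)},6 \right)}\right) = -10 + 11 \left(- (-4 - \left(\frac{31}{7} + \frac{\sqrt{2}}{7}\right))\right) = -10 + 11 \left(- (- \frac{59}{7} - \frac{\sqrt{2}}{7})\right) = -10 + 11 \left(\frac{59}{7} + \frac{\sqrt{2}}{7}\right) = -10 + \left(\frac{649}{7} + \frac{11 \sqrt{2}}{7}\right) = \frac{579}{7} + \frac{11 \sqrt{2}}{7}$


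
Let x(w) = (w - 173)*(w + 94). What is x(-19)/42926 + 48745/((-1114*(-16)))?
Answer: 917881135/382556512 ≈ 2.3993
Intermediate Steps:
x(w) = (-173 + w)*(94 + w)
x(-19)/42926 + 48745/((-1114*(-16))) = (-16262 + (-19)² - 79*(-19))/42926 + 48745/((-1114*(-16))) = (-16262 + 361 + 1501)*(1/42926) + 48745/17824 = -14400*1/42926 + 48745*(1/17824) = -7200/21463 + 48745/17824 = 917881135/382556512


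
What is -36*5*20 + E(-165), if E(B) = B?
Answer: -3765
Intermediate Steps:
-36*5*20 + E(-165) = -36*5*20 - 165 = -180*20 - 165 = -3600 - 165 = -3765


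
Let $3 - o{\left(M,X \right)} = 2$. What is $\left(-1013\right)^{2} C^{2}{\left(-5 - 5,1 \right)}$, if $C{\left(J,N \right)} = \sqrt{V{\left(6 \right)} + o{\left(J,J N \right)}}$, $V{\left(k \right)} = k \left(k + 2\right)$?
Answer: $50282281$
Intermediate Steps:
$o{\left(M,X \right)} = 1$ ($o{\left(M,X \right)} = 3 - 2 = 1$)
$V{\left(k \right)} = k \left(2 + k\right)$
$C{\left(J,N \right)} = 7$ ($C{\left(J,N \right)} = \sqrt{6 \left(2 + 6\right) + 1} = \sqrt{6 \cdot 8 + 1} = \sqrt{48 + 1} = \sqrt{49} = 7$)
$\left(-1013\right)^{2} C^{2}{\left(-5 - 5,1 \right)} = \left(-1013\right)^{2} \cdot 7^{2} = 1026169 \cdot 49 = 50282281$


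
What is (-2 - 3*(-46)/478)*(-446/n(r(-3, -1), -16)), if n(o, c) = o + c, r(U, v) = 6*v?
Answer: -91207/2629 ≈ -34.693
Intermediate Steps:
n(o, c) = c + o
(-2 - 3*(-46)/478)*(-446/n(r(-3, -1), -16)) = (-2 - 3*(-46)/478)*(-446/(-16 + 6*(-1))) = (-2 + 138*(1/478))*(-446/(-16 - 6)) = (-2 + 69/239)*(-446/(-22)) = -(-182414)*(-1)/(239*22) = -409/239*223/11 = -91207/2629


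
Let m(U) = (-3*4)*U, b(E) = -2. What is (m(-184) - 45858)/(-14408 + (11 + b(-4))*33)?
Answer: 43650/14111 ≈ 3.0933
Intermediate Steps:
m(U) = -12*U
(m(-184) - 45858)/(-14408 + (11 + b(-4))*33) = (-12*(-184) - 45858)/(-14408 + (11 - 2)*33) = (2208 - 45858)/(-14408 + 9*33) = -43650/(-14408 + 297) = -43650/(-14111) = -43650*(-1/14111) = 43650/14111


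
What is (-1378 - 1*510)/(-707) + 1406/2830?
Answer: 3168541/1000405 ≈ 3.1673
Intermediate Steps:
(-1378 - 1*510)/(-707) + 1406/2830 = (-1378 - 510)*(-1/707) + 1406*(1/2830) = -1888*(-1/707) + 703/1415 = 1888/707 + 703/1415 = 3168541/1000405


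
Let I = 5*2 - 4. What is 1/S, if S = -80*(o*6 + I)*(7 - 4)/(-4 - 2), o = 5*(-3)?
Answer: -1/3360 ≈ -0.00029762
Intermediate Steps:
o = -15
I = 6 (I = 10 - 4 = 6)
S = -3360 (S = -80*(-15*6 + 6)*(7 - 4)/(-4 - 2) = -80*(-90 + 6)*3/(-6) = -(-6720)*3*(-⅙) = -(-6720)*(-1)/2 = -80*42 = -3360)
1/S = 1/(-3360) = -1/3360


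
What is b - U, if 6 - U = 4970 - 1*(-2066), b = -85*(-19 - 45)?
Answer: 12470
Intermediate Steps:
b = 5440 (b = -85*(-64) = 5440)
U = -7030 (U = 6 - (4970 - 1*(-2066)) = 6 - (4970 + 2066) = 6 - 1*7036 = 6 - 7036 = -7030)
b - U = 5440 - 1*(-7030) = 5440 + 7030 = 12470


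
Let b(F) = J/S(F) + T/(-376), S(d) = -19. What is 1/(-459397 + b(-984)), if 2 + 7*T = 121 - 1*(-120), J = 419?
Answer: -50008/22974632525 ≈ -2.1767e-6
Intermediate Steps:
T = 239/7 (T = -2/7 + (121 - 1*(-120))/7 = -2/7 + (121 + 120)/7 = -2/7 + (⅐)*241 = -2/7 + 241/7 = 239/7 ≈ 34.143)
b(F) = -1107349/50008 (b(F) = 419/(-19) + (239/7)/(-376) = 419*(-1/19) + (239/7)*(-1/376) = -419/19 - 239/2632 = -1107349/50008)
1/(-459397 + b(-984)) = 1/(-459397 - 1107349/50008) = 1/(-22974632525/50008) = -50008/22974632525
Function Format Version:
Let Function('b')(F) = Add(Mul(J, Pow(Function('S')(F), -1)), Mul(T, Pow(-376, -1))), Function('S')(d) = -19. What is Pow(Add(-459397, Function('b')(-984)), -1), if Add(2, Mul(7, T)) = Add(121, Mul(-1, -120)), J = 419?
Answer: Rational(-50008, 22974632525) ≈ -2.1767e-6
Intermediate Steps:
T = Rational(239, 7) (T = Add(Rational(-2, 7), Mul(Rational(1, 7), Add(121, Mul(-1, -120)))) = Add(Rational(-2, 7), Mul(Rational(1, 7), Add(121, 120))) = Add(Rational(-2, 7), Mul(Rational(1, 7), 241)) = Add(Rational(-2, 7), Rational(241, 7)) = Rational(239, 7) ≈ 34.143)
Function('b')(F) = Rational(-1107349, 50008) (Function('b')(F) = Add(Mul(419, Pow(-19, -1)), Mul(Rational(239, 7), Pow(-376, -1))) = Add(Mul(419, Rational(-1, 19)), Mul(Rational(239, 7), Rational(-1, 376))) = Add(Rational(-419, 19), Rational(-239, 2632)) = Rational(-1107349, 50008))
Pow(Add(-459397, Function('b')(-984)), -1) = Pow(Add(-459397, Rational(-1107349, 50008)), -1) = Pow(Rational(-22974632525, 50008), -1) = Rational(-50008, 22974632525)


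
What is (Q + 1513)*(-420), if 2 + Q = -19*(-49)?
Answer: -1025640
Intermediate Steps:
Q = 929 (Q = -2 - 19*(-49) = -2 + 931 = 929)
(Q + 1513)*(-420) = (929 + 1513)*(-420) = 2442*(-420) = -1025640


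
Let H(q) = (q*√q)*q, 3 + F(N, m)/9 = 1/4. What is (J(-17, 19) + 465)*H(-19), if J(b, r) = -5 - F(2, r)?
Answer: 699979*I*√19/4 ≈ 7.6278e+5*I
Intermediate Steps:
F(N, m) = -99/4 (F(N, m) = -27 + 9/4 = -99/4)
H(q) = q^(5/2) (H(q) = q^(3/2)*q = q^(5/2))
J(b, r) = 79/4 (J(b, r) = -5 - 1*(-99/4) = -5 + 99/4 = 79/4)
(J(-17, 19) + 465)*H(-19) = (79/4 + 465)*(-19)^(5/2) = 1939*(361*I*√19)/4 = 699979*I*√19/4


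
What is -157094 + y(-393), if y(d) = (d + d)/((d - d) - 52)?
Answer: -4084051/26 ≈ -1.5708e+5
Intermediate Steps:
y(d) = -d/26 (y(d) = (2*d)/(0 - 52) = (2*d)/(-52) = (2*d)*(-1/52) = -d/26)
-157094 + y(-393) = -157094 - 1/26*(-393) = -157094 + 393/26 = -4084051/26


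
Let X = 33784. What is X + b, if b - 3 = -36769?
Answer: -2982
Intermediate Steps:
b = -36766 (b = 3 - 36769 = -36766)
X + b = 33784 - 36766 = -2982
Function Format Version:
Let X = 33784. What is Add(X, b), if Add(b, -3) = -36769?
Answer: -2982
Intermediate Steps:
b = -36766 (b = Add(3, -36769) = -36766)
Add(X, b) = Add(33784, -36766) = -2982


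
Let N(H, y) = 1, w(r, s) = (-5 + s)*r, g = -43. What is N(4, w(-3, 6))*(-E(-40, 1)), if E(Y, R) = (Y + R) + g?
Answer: 82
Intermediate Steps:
w(r, s) = r*(-5 + s)
E(Y, R) = -43 + R + Y (E(Y, R) = (Y + R) - 43 = (R + Y) - 43 = -43 + R + Y)
N(4, w(-3, 6))*(-E(-40, 1)) = 1*(-(-43 + 1 - 40)) = 1*(-1*(-82)) = 1*82 = 82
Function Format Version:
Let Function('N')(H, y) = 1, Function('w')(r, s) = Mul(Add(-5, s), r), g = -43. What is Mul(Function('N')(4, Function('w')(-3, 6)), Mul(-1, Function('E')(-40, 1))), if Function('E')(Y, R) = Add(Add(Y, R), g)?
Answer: 82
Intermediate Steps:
Function('w')(r, s) = Mul(r, Add(-5, s))
Function('E')(Y, R) = Add(-43, R, Y) (Function('E')(Y, R) = Add(Add(Y, R), -43) = Add(Add(R, Y), -43) = Add(-43, R, Y))
Mul(Function('N')(4, Function('w')(-3, 6)), Mul(-1, Function('E')(-40, 1))) = Mul(1, Mul(-1, Add(-43, 1, -40))) = Mul(1, Mul(-1, -82)) = Mul(1, 82) = 82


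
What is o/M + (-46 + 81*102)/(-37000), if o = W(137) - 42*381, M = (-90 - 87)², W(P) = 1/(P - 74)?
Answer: -6689595754/9128487375 ≈ -0.73283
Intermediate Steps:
W(P) = 1/(-74 + P)
M = 31329 (M = (-177)² = 31329)
o = -1008125/63 (o = 1/(-74 + 137) - 42*381 = 1/63 - 1*16002 = 1/63 - 16002 = -1008125/63 ≈ -16002.)
o/M + (-46 + 81*102)/(-37000) = -1008125/63/31329 + (-46 + 81*102)/(-37000) = -1008125/63*1/31329 + (-46 + 8262)*(-1/37000) = -1008125/1973727 + 8216*(-1/37000) = -1008125/1973727 - 1027/4625 = -6689595754/9128487375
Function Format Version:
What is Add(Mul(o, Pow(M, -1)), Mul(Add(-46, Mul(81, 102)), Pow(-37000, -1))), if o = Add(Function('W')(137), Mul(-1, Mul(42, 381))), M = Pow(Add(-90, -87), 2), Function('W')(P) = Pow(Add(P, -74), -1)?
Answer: Rational(-6689595754, 9128487375) ≈ -0.73283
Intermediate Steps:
Function('W')(P) = Pow(Add(-74, P), -1)
M = 31329 (M = Pow(-177, 2) = 31329)
o = Rational(-1008125, 63) (o = Add(Pow(Add(-74, 137), -1), Mul(-1, Mul(42, 381))) = Add(Pow(63, -1), Mul(-1, 16002)) = Add(Rational(1, 63), -16002) = Rational(-1008125, 63) ≈ -16002.)
Add(Mul(o, Pow(M, -1)), Mul(Add(-46, Mul(81, 102)), Pow(-37000, -1))) = Add(Mul(Rational(-1008125, 63), Pow(31329, -1)), Mul(Add(-46, Mul(81, 102)), Pow(-37000, -1))) = Add(Mul(Rational(-1008125, 63), Rational(1, 31329)), Mul(Add(-46, 8262), Rational(-1, 37000))) = Add(Rational(-1008125, 1973727), Mul(8216, Rational(-1, 37000))) = Add(Rational(-1008125, 1973727), Rational(-1027, 4625)) = Rational(-6689595754, 9128487375)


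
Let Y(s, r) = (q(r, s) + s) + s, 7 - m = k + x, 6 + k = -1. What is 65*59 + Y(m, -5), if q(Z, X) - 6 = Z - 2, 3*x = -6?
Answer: 3866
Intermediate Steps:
x = -2 (x = (⅓)*(-6) = -2)
k = -7 (k = -6 - 1 = -7)
q(Z, X) = 4 + Z (q(Z, X) = 6 + (Z - 2) = 6 + (-2 + Z) = 4 + Z)
m = 16 (m = 7 - (-7 - 2) = 7 - 1*(-9) = 7 + 9 = 16)
Y(s, r) = 4 + r + 2*s (Y(s, r) = ((4 + r) + s) + s = (4 + r + s) + s = 4 + r + 2*s)
65*59 + Y(m, -5) = 65*59 + (4 - 5 + 2*16) = 3835 + (4 - 5 + 32) = 3835 + 31 = 3866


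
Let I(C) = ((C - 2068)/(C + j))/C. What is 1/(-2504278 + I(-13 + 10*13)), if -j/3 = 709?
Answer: -235170/588931055309 ≈ -3.9932e-7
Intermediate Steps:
j = -2127 (j = -3*709 = -2127)
I(C) = (-2068 + C)/(C*(-2127 + C)) (I(C) = ((C - 2068)/(C - 2127))/C = ((-2068 + C)/(-2127 + C))/C = (-2068 + C)/(C*(-2127 + C)))
1/(-2504278 + I(-13 + 10*13)) = 1/(-2504278 + (-2068 + (-13 + 10*13))/((-13 + 10*13)*(-2127 + (-13 + 10*13)))) = 1/(-2504278 + (-2068 + (-13 + 130))/((-13 + 130)*(-2127 + (-13 + 130)))) = 1/(-2504278 + (-2068 + 117)/(117*(-2127 + 117))) = 1/(-2504278 + (1/117)*(-1951)/(-2010)) = 1/(-2504278 + (1/117)*(-1/2010)*(-1951)) = 1/(-2504278 + 1951/235170) = 1/(-588931055309/235170) = -235170/588931055309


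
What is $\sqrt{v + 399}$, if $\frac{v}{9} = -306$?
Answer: $i \sqrt{2355} \approx 48.528 i$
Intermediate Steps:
$v = -2754$ ($v = 9 \left(-306\right) = -2754$)
$\sqrt{v + 399} = \sqrt{-2754 + 399} = \sqrt{-2355} = i \sqrt{2355}$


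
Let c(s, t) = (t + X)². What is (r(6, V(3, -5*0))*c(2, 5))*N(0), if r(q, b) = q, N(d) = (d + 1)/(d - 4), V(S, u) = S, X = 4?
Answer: -243/2 ≈ -121.50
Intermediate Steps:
N(d) = (1 + d)/(-4 + d)
c(s, t) = (4 + t)² (c(s, t) = (t + 4)² = (4 + t)²)
(r(6, V(3, -5*0))*c(2, 5))*N(0) = (6*(4 + 5)²)*((1 + 0)/(-4 + 0)) = (6*9²)*(1/(-4)) = (6*81)*(-¼*1) = 486*(-¼) = -243/2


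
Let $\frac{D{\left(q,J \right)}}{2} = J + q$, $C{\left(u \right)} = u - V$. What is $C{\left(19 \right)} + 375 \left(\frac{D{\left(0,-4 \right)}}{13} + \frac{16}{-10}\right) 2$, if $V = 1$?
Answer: $- \frac{21366}{13} \approx -1643.5$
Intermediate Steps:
$C{\left(u \right)} = -1 + u$ ($C{\left(u \right)} = u - 1 = -1 + u$)
$D{\left(q,J \right)} = 2 J + 2 q$ ($D{\left(q,J \right)} = 2 \left(J + q\right) = 2 J + 2 q$)
$C{\left(19 \right)} + 375 \left(\frac{D{\left(0,-4 \right)}}{13} + \frac{16}{-10}\right) 2 = \left(-1 + 19\right) + 375 \left(\frac{2 \left(-4\right) + 2 \cdot 0}{13} + \frac{16}{-10}\right) 2 = 18 + 375 \left(\left(-8 + 0\right) \frac{1}{13} + 16 \left(- \frac{1}{10}\right)\right) 2 = 18 + 375 \left(\left(-8\right) \frac{1}{13} - \frac{8}{5}\right) 2 = 18 + 375 \left(- \frac{8}{13} - \frac{8}{5}\right) 2 = 18 + 375 \left(\left(- \frac{144}{65}\right) 2\right) = 18 + 375 \left(- \frac{288}{65}\right) = 18 - \frac{21600}{13} = - \frac{21366}{13}$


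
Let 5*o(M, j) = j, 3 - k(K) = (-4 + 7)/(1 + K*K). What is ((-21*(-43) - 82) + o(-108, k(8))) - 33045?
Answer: -10472608/325 ≈ -32223.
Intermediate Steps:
k(K) = 3 - 3/(1 + K²) (k(K) = 3 - (-4 + 7)/(1 + K*K) = 3 - 3/(1 + K²))
o(M, j) = j/5
((-21*(-43) - 82) + o(-108, k(8))) - 33045 = ((-21*(-43) - 82) + (3*8²/(1 + 8²))/5) - 33045 = ((903 - 82) + (3*64/(1 + 64))/5) - 33045 = (821 + (3*64/65)/5) - 33045 = (821 + (3*64*(1/65))/5) - 33045 = (821 + (⅕)*(192/65)) - 33045 = (821 + 192/325) - 33045 = 267017/325 - 33045 = -10472608/325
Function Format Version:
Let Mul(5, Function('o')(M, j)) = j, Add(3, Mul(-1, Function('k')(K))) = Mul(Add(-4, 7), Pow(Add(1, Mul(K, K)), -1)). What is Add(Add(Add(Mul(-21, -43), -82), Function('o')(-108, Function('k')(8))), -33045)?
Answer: Rational(-10472608, 325) ≈ -32223.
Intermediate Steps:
Function('k')(K) = Add(3, Mul(-3, Pow(Add(1, Pow(K, 2)), -1))) (Function('k')(K) = Add(3, Mul(-1, Mul(Add(-4, 7), Pow(Add(1, Mul(K, K)), -1)))) = Add(3, Mul(-1, Mul(3, Pow(Add(1, Pow(K, 2)), -1)))) = Add(3, Mul(-3, Pow(Add(1, Pow(K, 2)), -1))))
Function('o')(M, j) = Mul(Rational(1, 5), j)
Add(Add(Add(Mul(-21, -43), -82), Function('o')(-108, Function('k')(8))), -33045) = Add(Add(Add(Mul(-21, -43), -82), Mul(Rational(1, 5), Mul(3, Pow(8, 2), Pow(Add(1, Pow(8, 2)), -1)))), -33045) = Add(Add(Add(903, -82), Mul(Rational(1, 5), Mul(3, 64, Pow(Add(1, 64), -1)))), -33045) = Add(Add(821, Mul(Rational(1, 5), Mul(3, 64, Pow(65, -1)))), -33045) = Add(Add(821, Mul(Rational(1, 5), Mul(3, 64, Rational(1, 65)))), -33045) = Add(Add(821, Mul(Rational(1, 5), Rational(192, 65))), -33045) = Add(Add(821, Rational(192, 325)), -33045) = Add(Rational(267017, 325), -33045) = Rational(-10472608, 325)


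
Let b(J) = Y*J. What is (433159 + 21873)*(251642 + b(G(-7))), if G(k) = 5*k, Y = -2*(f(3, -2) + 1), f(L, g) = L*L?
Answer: 114823684944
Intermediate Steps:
f(L, g) = L**2
Y = -20 (Y = -2*(3**2 + 1) = -2*(9 + 1) = -2*10 = -20)
b(J) = -20*J
(433159 + 21873)*(251642 + b(G(-7))) = (433159 + 21873)*(251642 - 100*(-7)) = 455032*(251642 - 20*(-35)) = 455032*(251642 + 700) = 455032*252342 = 114823684944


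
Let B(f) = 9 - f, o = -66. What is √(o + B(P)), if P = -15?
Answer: I*√42 ≈ 6.4807*I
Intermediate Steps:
√(o + B(P)) = √(-66 + (9 - 1*(-15))) = √(-66 + (9 + 15)) = √(-66 + 24) = √(-42) = I*√42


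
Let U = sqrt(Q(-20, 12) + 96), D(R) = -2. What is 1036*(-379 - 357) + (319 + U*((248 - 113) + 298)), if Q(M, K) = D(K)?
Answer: -762177 + 433*sqrt(94) ≈ -7.5798e+5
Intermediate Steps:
Q(M, K) = -2
U = sqrt(94) (U = sqrt(-2 + 96) = sqrt(94) ≈ 9.6954)
1036*(-379 - 357) + (319 + U*((248 - 113) + 298)) = 1036*(-379 - 357) + (319 + sqrt(94)*((248 - 113) + 298)) = 1036*(-736) + (319 + sqrt(94)*(135 + 298)) = -762496 + (319 + sqrt(94)*433) = -762496 + (319 + 433*sqrt(94)) = -762177 + 433*sqrt(94)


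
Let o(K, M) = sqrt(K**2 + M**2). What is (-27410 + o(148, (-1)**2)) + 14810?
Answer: -12600 + sqrt(21905) ≈ -12452.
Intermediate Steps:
(-27410 + o(148, (-1)**2)) + 14810 = (-27410 + sqrt(148**2 + ((-1)**2)**2)) + 14810 = (-27410 + sqrt(21904 + 1**2)) + 14810 = (-27410 + sqrt(21904 + 1)) + 14810 = (-27410 + sqrt(21905)) + 14810 = -12600 + sqrt(21905)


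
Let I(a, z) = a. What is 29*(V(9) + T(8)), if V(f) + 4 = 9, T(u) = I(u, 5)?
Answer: 377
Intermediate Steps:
T(u) = u
V(f) = 5 (V(f) = -4 + 9 = 5)
29*(V(9) + T(8)) = 29*(5 + 8) = 29*13 = 377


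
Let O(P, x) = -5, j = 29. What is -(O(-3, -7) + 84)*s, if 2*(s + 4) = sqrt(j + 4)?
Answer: 316 - 79*sqrt(33)/2 ≈ 89.090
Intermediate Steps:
s = -4 + sqrt(33)/2 (s = -4 + sqrt(29 + 4)/2 = -4 + sqrt(33)/2 ≈ -1.1277)
-(O(-3, -7) + 84)*s = -(-5 + 84)*(-4 + sqrt(33)/2) = -79*(-4 + sqrt(33)/2) = -(-316 + 79*sqrt(33)/2) = 316 - 79*sqrt(33)/2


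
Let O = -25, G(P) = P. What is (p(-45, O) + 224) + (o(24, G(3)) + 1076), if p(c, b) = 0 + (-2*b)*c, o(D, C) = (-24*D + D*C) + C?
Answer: -1451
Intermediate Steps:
o(D, C) = C - 24*D + C*D (o(D, C) = (-24*D + C*D) + C = C - 24*D + C*D)
p(c, b) = -2*b*c (p(c, b) = 0 - 2*b*c = -2*b*c)
(p(-45, O) + 224) + (o(24, G(3)) + 1076) = (-2*(-25)*(-45) + 224) + ((3 - 24*24 + 3*24) + 1076) = (-2250 + 224) + ((3 - 576 + 72) + 1076) = -2026 + (-501 + 1076) = -2026 + 575 = -1451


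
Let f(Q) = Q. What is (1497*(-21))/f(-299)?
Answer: 31437/299 ≈ 105.14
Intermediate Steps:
(1497*(-21))/f(-299) = (1497*(-21))/(-299) = -31437*(-1/299) = 31437/299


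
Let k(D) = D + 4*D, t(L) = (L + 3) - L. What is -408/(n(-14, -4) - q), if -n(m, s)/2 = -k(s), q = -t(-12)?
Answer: 408/37 ≈ 11.027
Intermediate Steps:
t(L) = 3 (t(L) = (3 + L) - L = 3)
q = -3 (q = -1*3 = -3)
k(D) = 5*D
n(m, s) = 10*s (n(m, s) = -(-2)*5*s = -(-10)*s = 10*s)
-408/(n(-14, -4) - q) = -408/(10*(-4) - 1*(-3)) = -408/(-40 + 3) = -408/(-37) = -408*(-1/37) = 408/37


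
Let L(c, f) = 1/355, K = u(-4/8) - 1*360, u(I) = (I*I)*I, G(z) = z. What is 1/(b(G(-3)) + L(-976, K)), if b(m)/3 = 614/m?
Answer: -355/217969 ≈ -0.0016287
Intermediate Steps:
u(I) = I³ (u(I) = I²*I = I³)
K = -2881/8 (K = (-4/8)³ - 1*360 = (-4*⅛)³ - 360 = (-½)³ - 360 = -⅛ - 360 = -2881/8 ≈ -360.13)
b(m) = 1842/m (b(m) = 3*(614/m) = 1842/m)
L(c, f) = 1/355
1/(b(G(-3)) + L(-976, K)) = 1/(1842/(-3) + 1/355) = 1/(1842*(-⅓) + 1/355) = 1/(-614 + 1/355) = 1/(-217969/355) = -355/217969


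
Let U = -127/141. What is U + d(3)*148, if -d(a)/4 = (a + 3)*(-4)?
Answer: 2003201/141 ≈ 14207.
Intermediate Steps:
U = -127/141 (U = -127*1/141 = -127/141 ≈ -0.90071)
d(a) = 48 + 16*a (d(a) = -4*(a + 3)*(-4) = -4*(3 + a)*(-4) = -4*(-12 - 4*a) = 48 + 16*a)
U + d(3)*148 = -127/141 + (48 + 16*3)*148 = -127/141 + (48 + 48)*148 = -127/141 + 96*148 = -127/141 + 14208 = 2003201/141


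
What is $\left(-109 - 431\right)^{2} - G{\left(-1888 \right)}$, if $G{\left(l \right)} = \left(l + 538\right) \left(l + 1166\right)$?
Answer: $-683100$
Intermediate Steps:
$G{\left(l \right)} = \left(538 + l\right) \left(1166 + l\right)$
$\left(-109 - 431\right)^{2} - G{\left(-1888 \right)} = \left(-109 - 431\right)^{2} - \left(627308 + \left(-1888\right)^{2} + 1704 \left(-1888\right)\right) = \left(-540\right)^{2} - \left(627308 + 3564544 - 3217152\right) = 291600 - 974700 = -683100$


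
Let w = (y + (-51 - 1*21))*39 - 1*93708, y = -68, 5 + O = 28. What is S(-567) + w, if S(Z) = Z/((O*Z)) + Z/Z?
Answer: -2280840/23 ≈ -99167.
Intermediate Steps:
O = 23 (O = -5 + 28 = 23)
w = -99168 (w = (-68 + (-51 - 1*21))*39 - 1*93708 = (-68 + (-51 - 21))*39 - 93708 = (-68 - 72)*39 - 93708 = -140*39 - 93708 = -5460 - 93708 = -99168)
S(Z) = 24/23 (S(Z) = Z/((23*Z)) + Z/Z = Z*(1/(23*Z)) + 1 = 1/23 + 1 = 24/23)
S(-567) + w = 24/23 - 99168 = -2280840/23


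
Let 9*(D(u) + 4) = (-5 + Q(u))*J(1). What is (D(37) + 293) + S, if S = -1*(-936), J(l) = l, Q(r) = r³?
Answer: 61673/9 ≈ 6852.6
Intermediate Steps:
D(u) = -41/9 + u³/9 (D(u) = -4 + ((-5 + u³)*1)/9 = -4 + (-5 + u³)/9 = -4 + (-5/9 + u³/9) = -41/9 + u³/9)
S = 936
(D(37) + 293) + S = ((-41/9 + (⅑)*37³) + 293) + 936 = ((-41/9 + (⅑)*50653) + 293) + 936 = ((-41/9 + 50653/9) + 293) + 936 = (50612/9 + 293) + 936 = 53249/9 + 936 = 61673/9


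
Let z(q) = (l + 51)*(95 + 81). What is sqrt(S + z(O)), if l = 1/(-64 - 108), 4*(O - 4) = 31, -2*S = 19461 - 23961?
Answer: sqrt(20754982)/43 ≈ 105.95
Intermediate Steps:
S = 2250 (S = -(19461 - 23961)/2 = -1/2*(-4500) = 2250)
O = 47/4 (O = 4 + (1/4)*31 = 4 + 31/4 = 47/4 ≈ 11.750)
l = -1/172 (l = 1/(-172) = -1/172 ≈ -0.0058140)
z(q) = 385924/43 (z(q) = (-1/172 + 51)*(95 + 81) = (8771/172)*176 = 385924/43)
sqrt(S + z(O)) = sqrt(2250 + 385924/43) = sqrt(482674/43) = sqrt(20754982)/43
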